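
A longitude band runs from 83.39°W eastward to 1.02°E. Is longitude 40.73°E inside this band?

Band width going east from -83.39° to +1.02°: ((1.02 − -83.39) mod 360) = 84.41°.
Offset of +40.73° east of the west edge: ((40.73 − -83.39) mod 360) = 124.12°.
124.12° > 84.41° ⇒ outside.

No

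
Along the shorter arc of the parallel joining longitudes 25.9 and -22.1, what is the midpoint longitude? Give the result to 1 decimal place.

Signed shortest Δλ from +25.9° to -22.1° is -48.0°.
Midpoint longitude = +25.9° + (-48.0°)/2 = +25.9° − 24.0° = +1.9°.

+1.9°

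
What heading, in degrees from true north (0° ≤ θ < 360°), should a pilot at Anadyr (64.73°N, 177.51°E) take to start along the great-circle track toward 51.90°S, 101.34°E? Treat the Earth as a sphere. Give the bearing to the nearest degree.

Δλ = 101.34 − 177.51 = -76.17°.
θ = atan2( sin Δλ · cos φ₂ , cos φ₁ · sin φ₂ − sin φ₁ · cos φ₂ · cos Δλ )
  = atan2(-0.59915, -0.46931) = -128.072° → normalised to [0°, 360°): 231.928°.

232°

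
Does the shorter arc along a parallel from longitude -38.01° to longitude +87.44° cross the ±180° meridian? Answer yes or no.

Signed shortest Δλ = ((87.44 − -38.01 + 180) mod 360) − 180 = 125.45°.
Going east by 125.45° from -38.01° reaches +87.44° without touching 180°.

No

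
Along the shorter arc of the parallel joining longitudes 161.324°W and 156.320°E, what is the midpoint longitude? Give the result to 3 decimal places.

177.498°E

Signed shortest Δλ from -161.324° to +156.320° is -42.356°.
Midpoint longitude = -161.324° + (-42.356°)/2 = -161.324° − 21.178° = -182.502°.
Normalise into (−180°, 180°]: +177.498°.
(The naïve average (-161.324 + +156.320)/2 = -2.502° is on the wrong side of the globe.)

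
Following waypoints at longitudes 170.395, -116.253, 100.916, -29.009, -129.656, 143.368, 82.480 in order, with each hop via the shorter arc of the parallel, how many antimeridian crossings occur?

3

Leg 1: +170.395° → -116.253°, shortest Δλ = 73.352° (east) — crosses 180°.
Leg 2: -116.253° → +100.916°, shortest Δλ = -142.831° (west) — crosses 180°.
Leg 3: +100.916° → -29.009°, shortest Δλ = -129.925° (west) — does not cross 180°.
Leg 4: -29.009° → -129.656°, shortest Δλ = -100.647° (west) — does not cross 180°.
Leg 5: -129.656° → +143.368°, shortest Δλ = -86.976° (west) — crosses 180°.
Leg 6: +143.368° → +82.480°, shortest Δλ = -60.888° (west) — does not cross 180°.
Total crossings: 3.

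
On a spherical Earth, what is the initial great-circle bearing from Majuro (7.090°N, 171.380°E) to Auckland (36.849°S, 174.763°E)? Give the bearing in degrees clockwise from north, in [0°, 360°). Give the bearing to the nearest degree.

Δλ = 174.763 − 171.380 = 3.383°.
θ = atan2( sin Δλ · cos φ₂ , cos φ₁ · sin φ₂ − sin φ₁ · cos φ₂ · cos Δλ )
  = atan2(0.04722, -0.69372) = 176.106° → normalised to [0°, 360°): 176.106°.

176°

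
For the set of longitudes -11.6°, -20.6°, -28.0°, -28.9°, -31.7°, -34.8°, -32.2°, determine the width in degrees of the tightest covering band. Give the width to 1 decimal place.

Sort the longitudes: -34.8°, -32.2°, -31.7°, -28.9°, -28.0°, -20.6°, -11.6°.
Eastward gaps between consecutive values (wrapping around): 2.6°, 0.5°, 2.8°, 0.9°, 7.4°, 9.0°, 336.8°.
Largest gap = 336.8° ⇒ minimal covering band is its complement: 360° − 336.8° = 23.2°.
Band runs from -34.8° eastward to -11.6°.

23.2°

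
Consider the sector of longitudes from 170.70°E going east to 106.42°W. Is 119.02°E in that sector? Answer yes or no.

No

Band width going east from +170.70° to -106.42°: ((-106.42 − 170.70) mod 360) = 82.88°.
Offset of +119.02° east of the west edge: ((119.02 − 170.70) mod 360) = 308.32°.
308.32° > 82.88° ⇒ outside.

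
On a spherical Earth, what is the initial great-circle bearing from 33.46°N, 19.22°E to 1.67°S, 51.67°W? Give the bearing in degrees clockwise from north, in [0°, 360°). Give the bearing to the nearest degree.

Δλ = -51.67 − 19.22 = -70.89°.
θ = atan2( sin Δλ · cos φ₂ , cos φ₁ · sin φ₂ − sin φ₁ · cos φ₂ · cos Δλ )
  = atan2(-0.94449, -0.20474) = -102.231° → normalised to [0°, 360°): 257.769°.

258°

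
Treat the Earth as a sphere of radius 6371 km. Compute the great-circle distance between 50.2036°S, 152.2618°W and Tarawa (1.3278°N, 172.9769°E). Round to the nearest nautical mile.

3571 nmi

Δλ = 172.9769 − -152.2618 = 325.2387°; wrapped into (−180°, 180°]: -34.7613°.
Δφ = 1.3278 − -50.2036 = 51.5314°.
a = sin²(Δφ/2) + cos φ₁ · cos φ₂ · sin²(Δλ/2) = 0.246056.
c = 2·atan2(√a, √(1−a)) = 1.03807 rad → d = 6371·c ≈ 6613.52 km ≈ 3571.01 nmi.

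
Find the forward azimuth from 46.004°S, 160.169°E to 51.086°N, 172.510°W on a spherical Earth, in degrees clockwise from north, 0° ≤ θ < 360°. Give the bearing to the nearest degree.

Δλ = -172.510 − 160.169 = -332.679°; wrapped into (−180°, 180°]: 27.321°.
θ = atan2( sin Δλ · cos φ₂ , cos φ₁ · sin φ₂ − sin φ₁ · cos φ₂ · cos Δλ )
  = atan2(0.28831, 0.94195) = 17.018° → normalised to [0°, 360°): 17.018°.

17°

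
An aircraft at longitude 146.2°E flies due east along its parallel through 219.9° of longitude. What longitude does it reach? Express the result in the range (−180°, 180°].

6.1°E

Start at +146.2°; shift +219.9° → +366.1°.
+366.1° lies outside (−180°, 180°]; subtract 360° → +6.1°.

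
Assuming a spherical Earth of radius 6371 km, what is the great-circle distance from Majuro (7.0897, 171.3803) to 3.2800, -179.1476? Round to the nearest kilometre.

1131 km

Δλ = -179.1476 − 171.3803 = -350.5279°; wrapped into (−180°, 180°]: 9.4721°.
Δφ = 3.2800 − 7.0897 = -3.8097°.
a = sin²(Δφ/2) + cos φ₁ · cos φ₂ · sin²(Δλ/2) = 0.007859.
c = 2·atan2(√a, √(1−a)) = 0.17753 rad → d = 6371·c ≈ 1131.06 km.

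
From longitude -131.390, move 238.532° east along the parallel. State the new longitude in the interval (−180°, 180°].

Start at -131.390°; shift +238.532° → +107.142°.
+107.142° already lies in (−180°, 180°].

+107.142°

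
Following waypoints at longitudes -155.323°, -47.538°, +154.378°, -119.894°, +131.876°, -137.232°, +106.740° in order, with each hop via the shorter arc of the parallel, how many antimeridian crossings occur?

5

Leg 1: -155.323° → -47.538°, shortest Δλ = 107.785° (east) — does not cross 180°.
Leg 2: -47.538° → +154.378°, shortest Δλ = -158.084° (west) — crosses 180°.
Leg 3: +154.378° → -119.894°, shortest Δλ = 85.728° (east) — crosses 180°.
Leg 4: -119.894° → +131.876°, shortest Δλ = -108.23° (west) — crosses 180°.
Leg 5: +131.876° → -137.232°, shortest Δλ = 90.892° (east) — crosses 180°.
Leg 6: -137.232° → +106.740°, shortest Δλ = -116.028° (west) — crosses 180°.
Total crossings: 5.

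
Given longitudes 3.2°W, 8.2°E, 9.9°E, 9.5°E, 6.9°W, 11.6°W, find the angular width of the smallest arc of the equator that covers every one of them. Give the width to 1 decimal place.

Sort the longitudes: -11.6°, -6.9°, -3.2°, +8.2°, +9.5°, +9.9°.
Eastward gaps between consecutive values (wrapping around): 4.7°, 3.7°, 11.4°, 1.3°, 0.4°, 338.5°.
Largest gap = 338.5° ⇒ minimal covering band is its complement: 360° − 338.5° = 21.5°.
Band runs from -11.6° eastward to +9.9°.

21.5°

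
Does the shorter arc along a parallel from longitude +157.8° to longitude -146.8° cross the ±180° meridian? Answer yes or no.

Yes

Naïve |-146.8 − 157.8| = 304.6° > 180°, so the shorter arc goes the other way round — across 180°.
Signed shortest Δλ = ((-146.8 − 157.8 + 180) mod 360) − 180 = 55.4°.
Going east by 55.4° from +157.8° passes through 180° before reaching -146.8°.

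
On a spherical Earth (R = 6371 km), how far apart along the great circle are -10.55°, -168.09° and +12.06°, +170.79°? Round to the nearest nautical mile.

Δλ = 170.79 − -168.09 = 338.88°; wrapped into (−180°, 180°]: -21.12°.
Δφ = 12.06 − -10.55 = 22.61°.
a = sin²(Δφ/2) + cos φ₁ · cos φ₂ · sin²(Δλ/2) = 0.070718.
c = 2·atan2(√a, √(1−a)) = 0.53833 rad → d = 6371·c ≈ 3429.73 km ≈ 1851.90 nmi.

1852 nmi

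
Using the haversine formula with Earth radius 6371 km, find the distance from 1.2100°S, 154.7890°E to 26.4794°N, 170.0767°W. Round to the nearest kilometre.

Δλ = -170.0767 − 154.7890 = -324.8657°; wrapped into (−180°, 180°]: 35.1343°.
Δφ = 26.4794 − -1.2100 = 27.6894°.
a = sin²(Δφ/2) + cos φ₁ · cos φ₂ · sin²(Δλ/2) = 0.138783.
c = 2·atan2(√a, √(1−a)) = 0.76348 rad → d = 6371·c ≈ 4864.13 km.

4864 km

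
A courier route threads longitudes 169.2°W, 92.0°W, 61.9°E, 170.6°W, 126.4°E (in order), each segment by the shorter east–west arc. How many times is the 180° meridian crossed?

Leg 1: -169.2° → -92.0°, shortest Δλ = 77.2° (east) — does not cross 180°.
Leg 2: -92.0° → +61.9°, shortest Δλ = 153.9° (east) — does not cross 180°.
Leg 3: +61.9° → -170.6°, shortest Δλ = 127.5° (east) — crosses 180°.
Leg 4: -170.6° → +126.4°, shortest Δλ = -63.0° (west) — crosses 180°.
Total crossings: 2.

2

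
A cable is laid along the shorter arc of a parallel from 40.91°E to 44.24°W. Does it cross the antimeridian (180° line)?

No

Signed shortest Δλ = ((-44.24 − 40.91 + 180) mod 360) − 180 = -85.15°.
Going west by 85.15° from +40.91° reaches -44.24° without touching 180°.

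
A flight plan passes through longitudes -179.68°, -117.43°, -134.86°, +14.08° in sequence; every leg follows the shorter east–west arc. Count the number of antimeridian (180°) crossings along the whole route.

0

Leg 1: -179.68° → -117.43°, shortest Δλ = 62.25° (east) — does not cross 180°.
Leg 2: -117.43° → -134.86°, shortest Δλ = -17.43° (west) — does not cross 180°.
Leg 3: -134.86° → +14.08°, shortest Δλ = 148.94° (east) — does not cross 180°.
Total crossings: 0.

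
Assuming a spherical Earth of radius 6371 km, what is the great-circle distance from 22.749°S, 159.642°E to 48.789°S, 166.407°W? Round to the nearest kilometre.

4154 km

Δλ = -166.407 − 159.642 = -326.049°; wrapped into (−180°, 180°]: 33.951°.
Δφ = -48.789 − -22.749 = -26.040°.
a = sin²(Δφ/2) + cos φ₁ · cos φ₂ · sin²(Δλ/2) = 0.102548.
c = 2·atan2(√a, √(1−a)) = 0.65195 rad → d = 6371·c ≈ 4153.55 km.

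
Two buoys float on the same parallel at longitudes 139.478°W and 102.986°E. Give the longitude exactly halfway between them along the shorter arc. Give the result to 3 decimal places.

Signed shortest Δλ from -139.478° to +102.986° is -117.536°.
Midpoint longitude = -139.478° + (-117.536°)/2 = -139.478° − 58.768° = -198.246°.
Normalise into (−180°, 180°]: +161.754°.
(The naïve average (-139.478 + +102.986)/2 = -18.246° is on the wrong side of the globe.)

161.754°E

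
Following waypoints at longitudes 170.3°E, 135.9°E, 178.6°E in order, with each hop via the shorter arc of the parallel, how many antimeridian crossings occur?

Leg 1: +170.3° → +135.9°, shortest Δλ = -34.4° (west) — does not cross 180°.
Leg 2: +135.9° → +178.6°, shortest Δλ = 42.7° (east) — does not cross 180°.
Total crossings: 0.

0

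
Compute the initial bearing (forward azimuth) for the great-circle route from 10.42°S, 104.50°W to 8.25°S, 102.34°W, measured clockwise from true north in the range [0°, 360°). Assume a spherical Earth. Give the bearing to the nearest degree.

Δλ = -102.34 − -104.50 = 2.16°.
θ = atan2( sin Δλ · cos φ₂ , cos φ₁ · sin φ₂ − sin φ₁ · cos φ₂ · cos Δλ )
  = atan2(0.03730, 0.03774) = 44.666° → normalised to [0°, 360°): 44.666°.

45°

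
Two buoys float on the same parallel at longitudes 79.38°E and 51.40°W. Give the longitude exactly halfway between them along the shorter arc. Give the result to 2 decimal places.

Signed shortest Δλ from +79.38° to -51.40° is -130.78°.
Midpoint longitude = +79.38° + (-130.78°)/2 = +79.38° − 65.39° = +13.99°.

13.99°E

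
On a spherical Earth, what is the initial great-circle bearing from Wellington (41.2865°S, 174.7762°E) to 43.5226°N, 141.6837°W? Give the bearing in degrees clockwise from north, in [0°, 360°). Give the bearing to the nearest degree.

30°

Δλ = -141.6837 − 174.7762 = -316.4599°; wrapped into (−180°, 180°]: 43.5401°.
θ = atan2( sin Δλ · cos φ₂ , cos φ₁ · sin φ₂ − sin φ₁ · cos φ₂ · cos Δλ )
  = atan2(0.49950, 0.86428) = 30.025° → normalised to [0°, 360°): 30.025°.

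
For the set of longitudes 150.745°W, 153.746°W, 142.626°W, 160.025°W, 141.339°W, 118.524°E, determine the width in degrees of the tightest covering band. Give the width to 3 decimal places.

Sort the longitudes: -160.025°, -153.746°, -150.745°, -142.626°, -141.339°, +118.524°.
Eastward gaps between consecutive values (wrapping around): 6.279°, 3.001°, 8.119°, 1.287°, 259.863°, 81.451°.
Largest gap = 259.863° ⇒ minimal covering band is its complement: 360° − 259.863° = 100.137°.
Band runs from +118.524° eastward to -141.339°, crossing the antimeridian.

100.137°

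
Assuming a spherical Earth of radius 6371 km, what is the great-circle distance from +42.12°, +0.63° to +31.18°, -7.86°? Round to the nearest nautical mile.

773 nmi

Δλ = -7.86 − 0.63 = -8.49°.
Δφ = 31.18 − 42.12 = -10.94°.
a = sin²(Δφ/2) + cos φ₁ · cos φ₂ · sin²(Δλ/2) = 0.012564.
c = 2·atan2(√a, √(1−a)) = 0.22465 rad → d = 6371·c ≈ 1431.24 km ≈ 772.81 nmi.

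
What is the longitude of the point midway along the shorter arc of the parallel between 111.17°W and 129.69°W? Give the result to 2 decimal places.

Signed shortest Δλ from -111.17° to -129.69° is -18.52°.
Midpoint longitude = -111.17° + (-18.52°)/2 = -111.17° − 9.26° = -120.43°.

120.43°W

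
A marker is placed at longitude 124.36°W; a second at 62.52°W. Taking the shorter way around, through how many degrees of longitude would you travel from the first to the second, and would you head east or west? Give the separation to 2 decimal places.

Raw difference: -62.52 − -124.36 = 61.84°.
Normalise into (−180°, 180°]: 61.84° stays 61.84°.
Positive ⇒ the second point lies to the east; separation 61.84°.

61.84° east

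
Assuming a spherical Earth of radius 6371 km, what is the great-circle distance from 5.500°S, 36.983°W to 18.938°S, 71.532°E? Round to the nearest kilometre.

Δλ = 71.532 − -36.983 = 108.515°.
Δφ = -18.938 − -5.500 = -13.438°.
a = sin²(Δφ/2) + cos φ₁ · cos φ₂ · sin²(Δλ/2) = 0.633937.
c = 2·atan2(√a, √(1−a)) = 1.84198 rad → d = 6371·c ≈ 11735.27 km.

11735 km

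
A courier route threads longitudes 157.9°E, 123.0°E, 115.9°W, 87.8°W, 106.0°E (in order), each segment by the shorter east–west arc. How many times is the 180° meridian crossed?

2

Leg 1: +157.9° → +123.0°, shortest Δλ = -34.9° (west) — does not cross 180°.
Leg 2: +123.0° → -115.9°, shortest Δλ = 121.1° (east) — crosses 180°.
Leg 3: -115.9° → -87.8°, shortest Δλ = 28.1° (east) — does not cross 180°.
Leg 4: -87.8° → +106.0°, shortest Δλ = -166.2° (west) — crosses 180°.
Total crossings: 2.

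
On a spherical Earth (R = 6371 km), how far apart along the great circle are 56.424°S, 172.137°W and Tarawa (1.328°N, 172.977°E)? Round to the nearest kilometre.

Δλ = 172.977 − -172.137 = 345.114°; wrapped into (−180°, 180°]: -14.886°.
Δφ = 1.328 − -56.424 = 57.752°.
a = sin²(Δφ/2) + cos φ₁ · cos φ₂ · sin²(Δλ/2) = 0.242485.
c = 2·atan2(√a, √(1−a)) = 1.02975 rad → d = 6371·c ≈ 6560.57 km.

6561 km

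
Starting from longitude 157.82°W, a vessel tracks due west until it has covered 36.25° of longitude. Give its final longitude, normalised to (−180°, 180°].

165.93°E

Start at -157.82°; shift −36.25° → -194.07°.
-194.07° lies outside (−180°, 180°]; add 360° → +165.93°.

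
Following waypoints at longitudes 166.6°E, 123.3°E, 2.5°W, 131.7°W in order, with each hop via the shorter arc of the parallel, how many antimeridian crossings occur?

0

Leg 1: +166.6° → +123.3°, shortest Δλ = -43.3° (west) — does not cross 180°.
Leg 2: +123.3° → -2.5°, shortest Δλ = -125.8° (west) — does not cross 180°.
Leg 3: -2.5° → -131.7°, shortest Δλ = -129.2° (west) — does not cross 180°.
Total crossings: 0.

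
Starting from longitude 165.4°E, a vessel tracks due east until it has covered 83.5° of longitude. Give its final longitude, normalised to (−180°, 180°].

111.1°W

Start at +165.4°; shift +83.5° → +248.9°.
+248.9° lies outside (−180°, 180°]; subtract 360° → -111.1°.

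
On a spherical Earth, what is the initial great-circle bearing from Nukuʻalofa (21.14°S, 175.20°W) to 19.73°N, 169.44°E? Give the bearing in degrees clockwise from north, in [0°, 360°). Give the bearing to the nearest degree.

Δλ = 169.44 − -175.20 = 344.64°; wrapped into (−180°, 180°]: -15.36°.
θ = atan2( sin Δλ · cos φ₂ , cos φ₁ · sin φ₂ − sin φ₁ · cos φ₂ · cos Δλ )
  = atan2(-0.24933, 0.64222) = -21.218° → normalised to [0°, 360°): 338.782°.

339°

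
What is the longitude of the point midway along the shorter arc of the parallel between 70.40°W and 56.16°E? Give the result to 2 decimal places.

7.12°W

Signed shortest Δλ from -70.40° to +56.16° is +126.56°.
Midpoint longitude = -70.40° + (+126.56°)/2 = -70.40° + 63.28° = -7.12°.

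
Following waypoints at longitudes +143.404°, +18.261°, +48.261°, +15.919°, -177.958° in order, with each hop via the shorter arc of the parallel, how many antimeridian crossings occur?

1

Leg 1: +143.404° → +18.261°, shortest Δλ = -125.143° (west) — does not cross 180°.
Leg 2: +18.261° → +48.261°, shortest Δλ = 30.0° (east) — does not cross 180°.
Leg 3: +48.261° → +15.919°, shortest Δλ = -32.342° (west) — does not cross 180°.
Leg 4: +15.919° → -177.958°, shortest Δλ = 166.123° (east) — crosses 180°.
Total crossings: 1.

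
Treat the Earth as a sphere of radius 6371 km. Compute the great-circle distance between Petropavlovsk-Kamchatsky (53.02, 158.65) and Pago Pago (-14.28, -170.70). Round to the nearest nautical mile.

4339 nmi

Δλ = -170.70 − 158.65 = -329.35°; wrapped into (−180°, 180°]: 30.65°.
Δφ = -14.28 − 53.02 = -67.30°.
a = sin²(Δφ/2) + cos φ₁ · cos φ₂ · sin²(Δλ/2) = 0.347767.
c = 2·atan2(√a, √(1−a)) = 1.26142 rad → d = 6371·c ≈ 8036.49 km ≈ 4339.36 nmi.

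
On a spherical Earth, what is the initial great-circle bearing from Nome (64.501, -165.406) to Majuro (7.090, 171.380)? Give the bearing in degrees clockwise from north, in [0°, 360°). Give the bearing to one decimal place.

Δλ = 171.380 − -165.406 = 336.786°; wrapped into (−180°, 180°]: -23.214°.
θ = atan2( sin Δλ · cos φ₂ , cos φ₁ · sin φ₂ − sin φ₁ · cos φ₂ · cos Δλ )
  = atan2(-0.39115, -0.77004) = -153.071° → normalised to [0°, 360°): 206.929°.

206.9°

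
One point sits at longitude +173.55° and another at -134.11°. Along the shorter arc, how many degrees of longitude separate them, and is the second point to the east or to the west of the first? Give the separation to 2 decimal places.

Raw difference: -134.11 − 173.55 = -307.66°.
Normalise into (−180°, 180°]: -307.66° + 360° = 52.34°.
Positive ⇒ the second point lies to the east; separation 52.34°.

52.34° east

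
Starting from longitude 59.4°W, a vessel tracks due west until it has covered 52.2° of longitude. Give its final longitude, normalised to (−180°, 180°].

Start at -59.4°; shift −52.2° → -111.6°.
-111.6° already lies in (−180°, 180°].

111.6°W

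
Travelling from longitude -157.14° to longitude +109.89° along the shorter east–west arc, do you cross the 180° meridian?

Naïve |109.89 − -157.14| = 267.03° > 180°, so the shorter arc goes the other way round — across 180°.
Signed shortest Δλ = ((109.89 − -157.14 + 180) mod 360) − 180 = -92.97°.
Going west by 92.97° from -157.14° passes through 180° before reaching +109.89°.

Yes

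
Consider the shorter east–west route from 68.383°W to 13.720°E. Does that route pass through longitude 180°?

No

Signed shortest Δλ = ((13.720 − -68.383 + 180) mod 360) − 180 = 82.103°.
Going east by 82.103° from -68.383° reaches +13.720° without touching 180°.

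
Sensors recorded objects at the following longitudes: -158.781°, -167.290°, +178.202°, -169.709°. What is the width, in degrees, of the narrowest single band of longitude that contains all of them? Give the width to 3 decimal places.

23.017°

Sort the longitudes: -169.709°, -167.290°, -158.781°, +178.202°.
Eastward gaps between consecutive values (wrapping around): 2.419°, 8.509°, 336.983°, 12.089°.
Largest gap = 336.983° ⇒ minimal covering band is its complement: 360° − 336.983° = 23.017°.
Band runs from +178.202° eastward to -158.781°, crossing the antimeridian.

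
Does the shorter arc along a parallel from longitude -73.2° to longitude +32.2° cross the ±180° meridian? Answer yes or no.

Signed shortest Δλ = ((32.2 − -73.2 + 180) mod 360) − 180 = 105.4°.
Going east by 105.4° from -73.2° reaches +32.2° without touching 180°.

No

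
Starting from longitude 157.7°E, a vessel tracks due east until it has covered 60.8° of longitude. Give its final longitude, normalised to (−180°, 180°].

141.5°W

Start at +157.7°; shift +60.8° → +218.5°.
+218.5° lies outside (−180°, 180°]; subtract 360° → -141.5°.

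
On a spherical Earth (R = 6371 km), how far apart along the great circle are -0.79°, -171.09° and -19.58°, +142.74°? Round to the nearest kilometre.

Δλ = 142.74 − -171.09 = 313.83°; wrapped into (−180°, 180°]: -46.17°.
Δφ = -19.58 − -0.79 = -18.79°.
a = sin²(Δφ/2) + cos φ₁ · cos φ₂ · sin²(Δλ/2) = 0.171483.
c = 2·atan2(√a, √(1−a)) = 0.85392 rad → d = 6371·c ≈ 5440.32 km.

5440 km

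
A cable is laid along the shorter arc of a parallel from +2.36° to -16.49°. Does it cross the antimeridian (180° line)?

Signed shortest Δλ = ((-16.49 − 2.36 + 180) mod 360) − 180 = -18.85°.
Going west by 18.85° from +2.36° reaches -16.49° without touching 180°.

No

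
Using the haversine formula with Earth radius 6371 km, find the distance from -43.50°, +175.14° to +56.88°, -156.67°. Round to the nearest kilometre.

11468 km

Δλ = -156.67 − 175.14 = -331.81°; wrapped into (−180°, 180°]: 28.19°.
Δφ = 56.88 − -43.50 = 100.38°.
a = sin²(Δφ/2) + cos φ₁ · cos φ₂ · sin²(Δλ/2) = 0.613594.
c = 2·atan2(√a, √(1−a)) = 1.79998 rad → d = 6371·c ≈ 11467.70 km.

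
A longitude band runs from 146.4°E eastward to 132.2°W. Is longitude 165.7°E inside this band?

Yes

Band width going east from +146.4° to -132.2°: ((-132.2 − 146.4) mod 360) = 81.4°.
Offset of +165.7° east of the west edge: ((165.7 − 146.4) mod 360) = 19.3°.
19.3° ≤ 81.4° ⇒ inside.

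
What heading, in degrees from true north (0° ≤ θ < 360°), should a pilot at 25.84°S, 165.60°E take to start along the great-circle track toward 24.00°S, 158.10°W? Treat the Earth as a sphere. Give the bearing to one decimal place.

94.8°

Δλ = -158.10 − 165.60 = -323.70°; wrapped into (−180°, 180°]: 36.30°.
θ = atan2( sin Δλ · cos φ₂ , cos φ₁ · sin φ₂ − sin φ₁ · cos φ₂ · cos Δλ )
  = atan2(0.54083, -0.04517) = 94.774° → normalised to [0°, 360°): 94.774°.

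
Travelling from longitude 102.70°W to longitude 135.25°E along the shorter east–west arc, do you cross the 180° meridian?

Naïve |135.25 − -102.70| = 237.95° > 180°, so the shorter arc goes the other way round — across 180°.
Signed shortest Δλ = ((135.25 − -102.70 + 180) mod 360) − 180 = -122.05°.
Going west by 122.05° from -102.70° passes through 180° before reaching +135.25°.

Yes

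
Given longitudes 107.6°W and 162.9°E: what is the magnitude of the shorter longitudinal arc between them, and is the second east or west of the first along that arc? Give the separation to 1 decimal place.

Raw difference: 162.9 − -107.6 = 270.5°.
Normalise into (−180°, 180°]: 270.5° − 360° = -89.5°.
Negative ⇒ the second point lies to the west; separation 89.5°.

89.5° west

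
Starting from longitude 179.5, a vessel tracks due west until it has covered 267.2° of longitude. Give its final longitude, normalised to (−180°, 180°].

-87.7°

Start at +179.5°; shift −267.2° → -87.7°.
-87.7° already lies in (−180°, 180°].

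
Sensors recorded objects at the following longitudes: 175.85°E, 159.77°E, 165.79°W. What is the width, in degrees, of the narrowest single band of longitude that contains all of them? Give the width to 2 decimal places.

34.44°

Sort the longitudes: -165.79°, +159.77°, +175.85°.
Eastward gaps between consecutive values (wrapping around): 325.56°, 16.08°, 18.36°.
Largest gap = 325.56° ⇒ minimal covering band is its complement: 360° − 325.56° = 34.44°.
Band runs from +159.77° eastward to -165.79°, crossing the antimeridian.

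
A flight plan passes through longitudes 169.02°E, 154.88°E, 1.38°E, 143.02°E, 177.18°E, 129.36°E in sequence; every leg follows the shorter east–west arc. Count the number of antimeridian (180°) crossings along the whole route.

Leg 1: +169.02° → +154.88°, shortest Δλ = -14.14° (west) — does not cross 180°.
Leg 2: +154.88° → +1.38°, shortest Δλ = -153.5° (west) — does not cross 180°.
Leg 3: +1.38° → +143.02°, shortest Δλ = 141.64° (east) — does not cross 180°.
Leg 4: +143.02° → +177.18°, shortest Δλ = 34.16° (east) — does not cross 180°.
Leg 5: +177.18° → +129.36°, shortest Δλ = -47.82° (west) — does not cross 180°.
Total crossings: 0.

0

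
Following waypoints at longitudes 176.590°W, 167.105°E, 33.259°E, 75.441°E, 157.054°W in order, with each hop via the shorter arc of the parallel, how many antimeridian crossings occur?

Leg 1: -176.590° → +167.105°, shortest Δλ = -16.305° (west) — crosses 180°.
Leg 2: +167.105° → +33.259°, shortest Δλ = -133.846° (west) — does not cross 180°.
Leg 3: +33.259° → +75.441°, shortest Δλ = 42.182° (east) — does not cross 180°.
Leg 4: +75.441° → -157.054°, shortest Δλ = 127.505° (east) — crosses 180°.
Total crossings: 2.

2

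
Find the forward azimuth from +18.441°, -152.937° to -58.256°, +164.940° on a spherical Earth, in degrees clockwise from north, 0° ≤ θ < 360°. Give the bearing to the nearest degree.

Δλ = 164.940 − -152.937 = 317.877°; wrapped into (−180°, 180°]: -42.123°.
θ = atan2( sin Δλ · cos φ₂ , cos φ₁ · sin φ₂ − sin φ₁ · cos φ₂ · cos Δλ )
  = atan2(-0.35288, -0.93018) = -159.225° → normalised to [0°, 360°): 200.775°.

201°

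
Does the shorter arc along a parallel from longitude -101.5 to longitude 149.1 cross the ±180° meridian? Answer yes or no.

Naïve |149.1 − -101.5| = 250.6° > 180°, so the shorter arc goes the other way round — across 180°.
Signed shortest Δλ = ((149.1 − -101.5 + 180) mod 360) − 180 = -109.4°.
Going west by 109.4° from -101.5° passes through 180° before reaching +149.1°.

Yes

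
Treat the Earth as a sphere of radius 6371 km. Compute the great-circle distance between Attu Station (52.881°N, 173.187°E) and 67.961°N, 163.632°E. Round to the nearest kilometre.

1752 km

Δλ = 163.632 − 173.187 = -9.555°.
Δφ = 67.961 − 52.881 = 15.080°.
a = sin²(Δφ/2) + cos φ₁ · cos φ₂ · sin²(Δλ/2) = 0.018789.
c = 2·atan2(√a, √(1−a)) = 0.27501 rad → d = 6371·c ≈ 1752.10 km.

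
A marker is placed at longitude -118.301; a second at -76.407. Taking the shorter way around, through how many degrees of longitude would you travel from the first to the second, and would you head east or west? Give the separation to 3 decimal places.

Raw difference: -76.407 − -118.301 = 41.894°.
Normalise into (−180°, 180°]: 41.894° stays 41.894°.
Positive ⇒ the second point lies to the east; separation 41.894°.

41.894° east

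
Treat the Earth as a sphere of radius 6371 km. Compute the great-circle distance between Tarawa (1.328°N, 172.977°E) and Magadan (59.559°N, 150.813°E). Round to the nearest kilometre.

6752 km

Δλ = 150.813 − 172.977 = -22.164°.
Δφ = 59.559 − 1.328 = 58.231°.
a = sin²(Δφ/2) + cos φ₁ · cos φ₂ · sin²(Δλ/2) = 0.255466.
c = 2·atan2(√a, √(1−a)) = 1.05977 rad → d = 6371·c ≈ 6751.83 km.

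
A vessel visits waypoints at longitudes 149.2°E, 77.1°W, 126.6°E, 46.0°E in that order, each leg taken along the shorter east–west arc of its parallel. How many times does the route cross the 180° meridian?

Leg 1: +149.2° → -77.1°, shortest Δλ = 133.7° (east) — crosses 180°.
Leg 2: -77.1° → +126.6°, shortest Δλ = -156.3° (west) — crosses 180°.
Leg 3: +126.6° → +46.0°, shortest Δλ = -80.6° (west) — does not cross 180°.
Total crossings: 2.

2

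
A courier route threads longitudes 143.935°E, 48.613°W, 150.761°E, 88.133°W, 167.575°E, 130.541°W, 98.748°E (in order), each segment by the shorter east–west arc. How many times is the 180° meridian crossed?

6

Leg 1: +143.935° → -48.613°, shortest Δλ = 167.452° (east) — crosses 180°.
Leg 2: -48.613° → +150.761°, shortest Δλ = -160.626° (west) — crosses 180°.
Leg 3: +150.761° → -88.133°, shortest Δλ = 121.106° (east) — crosses 180°.
Leg 4: -88.133° → +167.575°, shortest Δλ = -104.292° (west) — crosses 180°.
Leg 5: +167.575° → -130.541°, shortest Δλ = 61.884° (east) — crosses 180°.
Leg 6: -130.541° → +98.748°, shortest Δλ = -130.711° (west) — crosses 180°.
Total crossings: 6.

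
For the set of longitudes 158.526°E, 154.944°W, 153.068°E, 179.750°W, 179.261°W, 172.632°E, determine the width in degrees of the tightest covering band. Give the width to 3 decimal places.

Sort the longitudes: -179.750°, -179.261°, -154.944°, +153.068°, +158.526°, +172.632°.
Eastward gaps between consecutive values (wrapping around): 0.489°, 24.317°, 308.012°, 5.458°, 14.106°, 7.618°.
Largest gap = 308.012° ⇒ minimal covering band is its complement: 360° − 308.012° = 51.988°.
Band runs from +153.068° eastward to -154.944°, crossing the antimeridian.

51.988°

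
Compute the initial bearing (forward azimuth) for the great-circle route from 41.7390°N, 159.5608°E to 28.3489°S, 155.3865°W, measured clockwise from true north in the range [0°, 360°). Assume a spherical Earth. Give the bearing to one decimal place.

141.0°

Δλ = -155.3865 − 159.5608 = -314.9473°; wrapped into (−180°, 180°]: 45.0527°.
θ = atan2( sin Δλ · cos φ₂ , cos φ₁ · sin φ₂ − sin φ₁ · cos φ₂ · cos Δλ )
  = atan2(0.62288, -0.76823) = 140.965° → normalised to [0°, 360°): 140.965°.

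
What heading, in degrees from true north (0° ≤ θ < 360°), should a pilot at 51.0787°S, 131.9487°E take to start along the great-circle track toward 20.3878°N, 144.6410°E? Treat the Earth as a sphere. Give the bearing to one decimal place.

12.5°

Δλ = 144.6410 − 131.9487 = 12.6923°.
θ = atan2( sin Δλ · cos φ₂ , cos φ₁ · sin φ₂ − sin φ₁ · cos φ₂ · cos Δλ )
  = atan2(0.20595, 0.93032) = 12.483° → normalised to [0°, 360°): 12.483°.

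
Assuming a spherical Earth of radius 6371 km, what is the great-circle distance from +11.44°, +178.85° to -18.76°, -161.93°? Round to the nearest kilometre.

Δλ = -161.93 − 178.85 = -340.78°; wrapped into (−180°, 180°]: 19.22°.
Δφ = -18.76 − 11.44 = -30.20°.
a = sin²(Δφ/2) + cos φ₁ · cos φ₂ · sin²(Δλ/2) = 0.093727.
c = 2·atan2(√a, √(1−a)) = 0.62229 rad → d = 6371·c ≈ 3964.61 km.

3965 km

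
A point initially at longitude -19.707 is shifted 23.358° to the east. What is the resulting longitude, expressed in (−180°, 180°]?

+3.651°

Start at -19.707°; shift +23.358° → +3.651°.
+3.651° already lies in (−180°, 180°].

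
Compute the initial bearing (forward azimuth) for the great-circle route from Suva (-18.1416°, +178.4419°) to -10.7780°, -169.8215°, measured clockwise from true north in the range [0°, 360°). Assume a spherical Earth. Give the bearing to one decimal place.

Δλ = -169.8215 − 178.4419 = -348.2634°; wrapped into (−180°, 180°]: 11.7366°.
θ = atan2( sin Δλ · cos φ₂ , cos φ₁ · sin φ₂ − sin φ₁ · cos φ₂ · cos Δλ )
  = atan2(0.19982, 0.12177) = 58.642° → normalised to [0°, 360°): 58.642°.

58.6°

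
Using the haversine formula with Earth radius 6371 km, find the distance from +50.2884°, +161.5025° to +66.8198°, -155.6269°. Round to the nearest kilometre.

2996 km

Δλ = -155.6269 − 161.5025 = -317.1294°; wrapped into (−180°, 180°]: 42.8706°.
Δφ = 66.8198 − 50.2884 = 16.5314°.
a = sin²(Δφ/2) + cos φ₁ · cos φ₂ · sin²(Δλ/2) = 0.054256.
c = 2·atan2(√a, √(1−a)) = 0.47018 rad → d = 6371·c ≈ 2995.51 km.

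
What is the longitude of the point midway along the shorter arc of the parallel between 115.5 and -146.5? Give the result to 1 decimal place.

+164.5°

Signed shortest Δλ from +115.5° to -146.5° is +98.0°.
Midpoint longitude = +115.5° + (+98.0°)/2 = +115.5° + 49.0° = +164.5°.
(The naïve average (+115.5 + -146.5)/2 = -15.5° is on the wrong side of the globe.)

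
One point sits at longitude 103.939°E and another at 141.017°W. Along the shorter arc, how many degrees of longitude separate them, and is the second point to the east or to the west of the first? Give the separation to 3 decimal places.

Raw difference: -141.017 − 103.939 = -244.956°.
Normalise into (−180°, 180°]: -244.956° + 360° = 115.044°.
Positive ⇒ the second point lies to the east; separation 115.044°.

115.044° east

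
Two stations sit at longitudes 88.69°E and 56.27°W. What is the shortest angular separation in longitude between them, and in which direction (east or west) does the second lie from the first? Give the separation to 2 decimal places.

Raw difference: -56.27 − 88.69 = -144.96°.
Normalise into (−180°, 180°]: -144.96° stays -144.96°.
Negative ⇒ the second point lies to the west; separation 144.96°.

144.96° west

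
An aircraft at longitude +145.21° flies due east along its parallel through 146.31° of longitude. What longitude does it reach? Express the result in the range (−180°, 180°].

-68.48°

Start at +145.21°; shift +146.31° → +291.52°.
+291.52° lies outside (−180°, 180°]; subtract 360° → -68.48°.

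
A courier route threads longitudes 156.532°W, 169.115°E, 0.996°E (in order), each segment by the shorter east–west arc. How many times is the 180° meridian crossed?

Leg 1: -156.532° → +169.115°, shortest Δλ = -34.353° (west) — crosses 180°.
Leg 2: +169.115° → +0.996°, shortest Δλ = -168.119° (west) — does not cross 180°.
Total crossings: 1.

1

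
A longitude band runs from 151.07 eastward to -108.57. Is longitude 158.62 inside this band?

Yes

Band width going east from +151.07° to -108.57°: ((-108.57 − 151.07) mod 360) = 100.36°.
Offset of +158.62° east of the west edge: ((158.62 − 151.07) mod 360) = 7.55°.
7.55° ≤ 100.36° ⇒ inside.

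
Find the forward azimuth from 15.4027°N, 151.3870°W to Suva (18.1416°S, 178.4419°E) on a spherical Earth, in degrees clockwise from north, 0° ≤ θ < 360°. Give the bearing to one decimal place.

Δλ = 178.4419 − -151.3870 = 329.8289°; wrapped into (−180°, 180°]: -30.1711°.
θ = atan2( sin Δλ · cos φ₂ , cos φ₁ · sin φ₂ − sin φ₁ · cos φ₂ · cos Δλ )
  = atan2(-0.47760, -0.51839) = -137.345° → normalised to [0°, 360°): 222.655°.

222.7°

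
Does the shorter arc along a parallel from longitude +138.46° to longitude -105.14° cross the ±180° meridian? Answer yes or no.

Yes

Naïve |-105.14 − 138.46| = 243.6° > 180°, so the shorter arc goes the other way round — across 180°.
Signed shortest Δλ = ((-105.14 − 138.46 + 180) mod 360) − 180 = 116.4°.
Going east by 116.4° from +138.46° passes through 180° before reaching -105.14°.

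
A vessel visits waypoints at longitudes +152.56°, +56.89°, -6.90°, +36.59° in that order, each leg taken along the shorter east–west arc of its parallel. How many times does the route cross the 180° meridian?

Leg 1: +152.56° → +56.89°, shortest Δλ = -95.67° (west) — does not cross 180°.
Leg 2: +56.89° → -6.90°, shortest Δλ = -63.79° (west) — does not cross 180°.
Leg 3: -6.90° → +36.59°, shortest Δλ = 43.49° (east) — does not cross 180°.
Total crossings: 0.

0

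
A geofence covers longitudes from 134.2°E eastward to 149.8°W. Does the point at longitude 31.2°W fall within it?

No

Band width going east from +134.2° to -149.8°: ((-149.8 − 134.2) mod 360) = 76.0°.
Offset of -31.2° east of the west edge: ((-31.2 − 134.2) mod 360) = 194.6°.
194.6° > 76.0° ⇒ outside.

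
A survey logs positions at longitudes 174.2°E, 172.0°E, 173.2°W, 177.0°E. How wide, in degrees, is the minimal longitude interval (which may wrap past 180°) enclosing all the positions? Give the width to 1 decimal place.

Sort the longitudes: -173.2°, +172.0°, +174.2°, +177.0°.
Eastward gaps between consecutive values (wrapping around): 345.2°, 2.2°, 2.8°, 9.8°.
Largest gap = 345.2° ⇒ minimal covering band is its complement: 360° − 345.2° = 14.8°.
Band runs from +172.0° eastward to -173.2°, crossing the antimeridian.

14.8°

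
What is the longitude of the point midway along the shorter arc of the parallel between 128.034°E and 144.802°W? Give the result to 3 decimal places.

171.616°E

Signed shortest Δλ from +128.034° to -144.802° is +87.164°.
Midpoint longitude = +128.034° + (+87.164°)/2 = +128.034° + 43.582° = +171.616°.
(The naïve average (+128.034 + -144.802)/2 = -8.384° is on the wrong side of the globe.)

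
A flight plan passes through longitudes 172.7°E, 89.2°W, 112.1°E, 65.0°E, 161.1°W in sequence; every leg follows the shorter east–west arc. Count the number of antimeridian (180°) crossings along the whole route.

Leg 1: +172.7° → -89.2°, shortest Δλ = 98.1° (east) — crosses 180°.
Leg 2: -89.2° → +112.1°, shortest Δλ = -158.7° (west) — crosses 180°.
Leg 3: +112.1° → +65.0°, shortest Δλ = -47.1° (west) — does not cross 180°.
Leg 4: +65.0° → -161.1°, shortest Δλ = 133.9° (east) — crosses 180°.
Total crossings: 3.

3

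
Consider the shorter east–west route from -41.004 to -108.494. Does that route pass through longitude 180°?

Signed shortest Δλ = ((-108.494 − -41.004 + 180) mod 360) − 180 = -67.49°.
Going west by 67.49° from -41.004° reaches -108.494° without touching 180°.

No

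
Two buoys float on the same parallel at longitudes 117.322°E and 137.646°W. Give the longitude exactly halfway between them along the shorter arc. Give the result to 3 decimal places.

Signed shortest Δλ from +117.322° to -137.646° is +105.032°.
Midpoint longitude = +117.322° + (+105.032°)/2 = +117.322° + 52.516° = +169.838°.
(The naïve average (+117.322 + -137.646)/2 = -10.162° is on the wrong side of the globe.)

169.838°E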